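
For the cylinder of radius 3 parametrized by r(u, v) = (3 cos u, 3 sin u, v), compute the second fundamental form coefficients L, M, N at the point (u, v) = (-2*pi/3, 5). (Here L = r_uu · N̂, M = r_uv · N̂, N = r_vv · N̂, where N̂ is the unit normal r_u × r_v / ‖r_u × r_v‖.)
L = -3;  M = 0;  N = 0

Compute the unit normal N̂(u, v) = (cos(u), sin(u), 0), and the second partials r_uu, r_uv, r_vv. Take dot products:
  L(u, v) = r_uu · N̂ = -3,
  M(u, v) = r_uv · N̂ = 0,
  N(u, v) = r_vv · N̂ = 0.
Evaluating at (u, v) = (-2*pi/3, 5):
  L = -3, M = 0, N = 0.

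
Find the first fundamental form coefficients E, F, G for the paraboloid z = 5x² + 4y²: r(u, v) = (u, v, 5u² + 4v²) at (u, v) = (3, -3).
E = 901;  F = -720;  G = 577

Partials: r_u = (1, 0, 10*u), r_v = (0, 1, 8*v). As functions of (u, v):
  E = r_u · r_u = 100*u^2 + 1,
  F = r_u · r_v = 80*u*v,
  G = r_v · r_v = 64*v^2 + 1.
Evaluating at (u, v) = (3, -3): E = 901, F = -720, G = 577.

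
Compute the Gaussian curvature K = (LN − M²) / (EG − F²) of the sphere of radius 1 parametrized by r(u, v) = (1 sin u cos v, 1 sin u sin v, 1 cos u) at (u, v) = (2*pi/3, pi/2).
K = 1

Coefficients of the first fundamental form: E = 1, F = 0, G = sin(u)^2.
Coefficients of the second fundamental form: L = -sin(u)/Abs(sin(u)), M = 0, N = -sin(u)^3/Abs(sin(u)).
Assemble K = (LN − M²)/(EG − F²) = 1. At (u, v) = (2*pi/3, pi/2): K = 1.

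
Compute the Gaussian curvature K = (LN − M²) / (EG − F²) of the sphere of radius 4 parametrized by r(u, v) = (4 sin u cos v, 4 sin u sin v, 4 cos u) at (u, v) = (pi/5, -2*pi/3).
K = 1/16

Coefficients of the first fundamental form: E = 16, F = 0, G = 16*sin(u)^2.
Coefficients of the second fundamental form: L = -4*sin(u)/Abs(sin(u)), M = 0, N = -4*sin(u)^3/Abs(sin(u)).
Assemble K = (LN − M²)/(EG − F²) = 1/16. At (u, v) = (pi/5, -2*pi/3): K = 1/16.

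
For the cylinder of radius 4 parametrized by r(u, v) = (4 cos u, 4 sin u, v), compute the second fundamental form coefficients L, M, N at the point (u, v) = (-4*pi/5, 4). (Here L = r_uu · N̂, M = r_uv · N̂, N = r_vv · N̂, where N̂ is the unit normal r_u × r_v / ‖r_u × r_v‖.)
L = -4;  M = 0;  N = 0

Compute the unit normal N̂(u, v) = (cos(u), sin(u), 0), and the second partials r_uu, r_uv, r_vv. Take dot products:
  L(u, v) = r_uu · N̂ = -4,
  M(u, v) = r_uv · N̂ = 0,
  N(u, v) = r_vv · N̂ = 0.
Evaluating at (u, v) = (-4*pi/5, 4):
  L = -4, M = 0, N = 0.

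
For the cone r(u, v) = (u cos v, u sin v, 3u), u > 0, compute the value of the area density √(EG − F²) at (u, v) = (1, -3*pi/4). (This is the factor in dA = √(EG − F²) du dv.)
√(EG − F²)|_{(1, -3*pi/4)} = sqrt(10)

E = 10, F = 0, G = u^2, so EG − F² = 10*u^2. Taking the positive square root: √(EG − F²) = sqrt(10)*Abs(u). At (u, v) = (1, -3*pi/4): sqrt(10).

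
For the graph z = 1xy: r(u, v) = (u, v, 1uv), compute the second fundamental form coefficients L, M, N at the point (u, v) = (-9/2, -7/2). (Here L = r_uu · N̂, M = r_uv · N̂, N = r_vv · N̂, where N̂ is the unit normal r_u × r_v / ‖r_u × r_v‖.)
L = 0;  M = sqrt(134)/67;  N = 0

Compute the unit normal N̂(u, v) = (-v/sqrt(u^2 + v^2 + 1), -u/sqrt(u^2 + v^2 + 1), 1/sqrt(u^2 + v^2 + 1)), and the second partials r_uu, r_uv, r_vv. Take dot products:
  L(u, v) = r_uu · N̂ = 0,
  M(u, v) = r_uv · N̂ = 1/sqrt(u^2 + v^2 + 1),
  N(u, v) = r_vv · N̂ = 0.
Evaluating at (u, v) = (-9/2, -7/2):
  L = 0, M = sqrt(134)/67, N = 0.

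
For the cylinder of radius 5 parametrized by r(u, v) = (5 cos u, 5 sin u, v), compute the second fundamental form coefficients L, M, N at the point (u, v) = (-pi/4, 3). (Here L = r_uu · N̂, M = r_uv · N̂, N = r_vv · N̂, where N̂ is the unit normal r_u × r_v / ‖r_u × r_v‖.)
L = -5;  M = 0;  N = 0

Compute the unit normal N̂(u, v) = (cos(u), sin(u), 0), and the second partials r_uu, r_uv, r_vv. Take dot products:
  L(u, v) = r_uu · N̂ = -5,
  M(u, v) = r_uv · N̂ = 0,
  N(u, v) = r_vv · N̂ = 0.
Evaluating at (u, v) = (-pi/4, 3):
  L = -5, M = 0, N = 0.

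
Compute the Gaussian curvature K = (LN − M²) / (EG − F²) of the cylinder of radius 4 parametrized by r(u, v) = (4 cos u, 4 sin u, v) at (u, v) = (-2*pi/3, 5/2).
K = 0

Coefficients of the first fundamental form: E = 16, F = 0, G = 1.
Coefficients of the second fundamental form: L = -4, M = 0, N = 0.
Assemble K = (LN − M²)/(EG − F²) = 0. At (u, v) = (-2*pi/3, 5/2): K = 0.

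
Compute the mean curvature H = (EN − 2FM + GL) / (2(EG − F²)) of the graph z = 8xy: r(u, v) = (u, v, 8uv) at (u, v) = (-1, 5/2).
H = 256*sqrt(465)/43245

With E = 64*v^2 + 1, F = 64*u*v, G = 64*u^2 + 1, L = 0, M = 8/sqrt(64*u^2 + 64*v^2 + 1), N = 0, assemble
  H = (EN − 2FM + GL) / (2(EG − F²)) = -512*u*v/(64*u^2 + 64*v^2 + 1)^(3/2).
At (u, v) = (-1, 5/2): H = 256*sqrt(465)/43245.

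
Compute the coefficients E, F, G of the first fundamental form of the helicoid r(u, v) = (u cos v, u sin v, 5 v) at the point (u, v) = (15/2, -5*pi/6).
E = 1;  F = 0;  G = 325/4

Partials: r_u = (cos(v), sin(v), 0), r_v = (-u*sin(v), u*cos(v), 5). As functions of (u, v):
  E = r_u · r_u = 1,
  F = r_u · r_v = 0,
  G = r_v · r_v = u^2 + 25.
Evaluating at (u, v) = (15/2, -5*pi/6): E = 1, F = 0, G = 325/4.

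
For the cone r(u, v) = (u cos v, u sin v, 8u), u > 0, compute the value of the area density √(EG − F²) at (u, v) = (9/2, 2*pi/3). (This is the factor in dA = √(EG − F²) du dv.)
√(EG − F²)|_{(9/2, 2*pi/3)} = 9*sqrt(65)/2

E = 65, F = 0, G = u^2, so EG − F² = 65*u^2. Taking the positive square root: √(EG − F²) = sqrt(65)*Abs(u). At (u, v) = (9/2, 2*pi/3): 9*sqrt(65)/2.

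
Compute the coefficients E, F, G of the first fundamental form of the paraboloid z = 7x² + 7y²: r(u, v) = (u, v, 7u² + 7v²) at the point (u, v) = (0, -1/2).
E = 1;  F = 0;  G = 50

Partials: r_u = (1, 0, 14*u), r_v = (0, 1, 14*v). As functions of (u, v):
  E = r_u · r_u = 196*u^2 + 1,
  F = r_u · r_v = 196*u*v,
  G = r_v · r_v = 196*v^2 + 1.
Evaluating at (u, v) = (0, -1/2): E = 1, F = 0, G = 50.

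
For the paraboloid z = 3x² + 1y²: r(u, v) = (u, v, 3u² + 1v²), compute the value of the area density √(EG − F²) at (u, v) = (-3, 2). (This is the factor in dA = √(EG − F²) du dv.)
√(EG − F²)|_{(-3, 2)} = sqrt(341)

E = 36*u^2 + 1, F = 12*u*v, G = 4*v^2 + 1, so EG − F² = 36*u^2 + 4*v^2 + 1. Taking the positive square root: √(EG − F²) = sqrt(36*u^2 + 4*v^2 + 1). At (u, v) = (-3, 2): sqrt(341).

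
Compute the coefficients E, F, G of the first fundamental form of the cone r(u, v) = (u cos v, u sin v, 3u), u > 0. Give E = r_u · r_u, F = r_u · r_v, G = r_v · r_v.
E = 10;  F = 0;  G = u^2

Compute partials: r_u = (cos(v), sin(v), 3), r_v = (-u*sin(v), u*cos(v), 0). Then
  E = r_u · r_u = 10,
  F = r_u · r_v = 0,
  G = r_v · r_v = u^2.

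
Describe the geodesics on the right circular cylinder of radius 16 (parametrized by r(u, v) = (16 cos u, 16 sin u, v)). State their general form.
The cylinder is flat (K = 0) and locally isometric to the plane via the development (u, v) ↦ (16 u, v). Geodesics are the pre-images of straight lines: circles (v constant), vertical lines (u constant), and helices (v = c · u + d) for constants c, d.

A right cylinder has E = 16², F = 0, G = 1, so EG − F² = 16², and L = −16, M = N = 0, giving K = (LN − M²)/(EG − F²) = 0 everywhere. A flat surface is locally isometric to the Euclidean plane via the map (u, v) ↦ (16 u, v). Straight lines in the (x̃, ỹ) plane pull back to: (a) horizontal circles (v = const), (b) vertical generators (u = const), and (c) helices (16 u tan θ = v, i.e. v = c · u + d).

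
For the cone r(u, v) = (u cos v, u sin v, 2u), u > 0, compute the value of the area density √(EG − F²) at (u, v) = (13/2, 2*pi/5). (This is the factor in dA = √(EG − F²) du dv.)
√(EG − F²)|_{(13/2, 2*pi/5)} = 13*sqrt(5)/2

E = 5, F = 0, G = u^2, so EG − F² = 5*u^2. Taking the positive square root: √(EG − F²) = sqrt(5)*Abs(u). At (u, v) = (13/2, 2*pi/5): 13*sqrt(5)/2.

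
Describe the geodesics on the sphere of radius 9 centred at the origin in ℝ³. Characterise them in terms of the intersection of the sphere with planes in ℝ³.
Geodesics on the sphere of radius 9 are great circles — circles of radius 9 obtained as the intersection of the sphere with planes through the origin (the centre of the sphere).

A curve α(t) of nonzero constant speed on the sphere of radius 9 is a geodesic iff its acceleration α̈ is everywhere normal to the surface, i.e. parallel to the radial vector α(t). Then d/dt(α × α̇) = α̇ × α̇ + α × α̈ = 0, so α × α̇ is a constant vector n ≠ 0 and α(t) · n = 0 for all t: α lies in the plane through the origin with normal n. The intersection of that plane with the sphere is a circle of radius 9 (a great circle). Conversely, a great circle traversed at constant speed has centripetal acceleration pointing at the origin, hence normal to the sphere, so every great circle is a geodesic.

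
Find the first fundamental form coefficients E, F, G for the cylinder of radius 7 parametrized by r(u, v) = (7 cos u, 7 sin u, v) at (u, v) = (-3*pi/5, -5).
E = 49;  F = 0;  G = 1

Partials: r_u = (-7*sin(u), 7*cos(u), 0), r_v = (0, 0, 1). As functions of (u, v):
  E = r_u · r_u = 49,
  F = r_u · r_v = 0,
  G = r_v · r_v = 1.
Evaluating at (u, v) = (-3*pi/5, -5): E = 49, F = 0, G = 1.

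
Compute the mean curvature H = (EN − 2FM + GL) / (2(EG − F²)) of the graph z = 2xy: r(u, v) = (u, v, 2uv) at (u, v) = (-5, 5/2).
H = 25*sqrt(14)/1323

With E = 4*v^2 + 1, F = 4*u*v, G = 4*u^2 + 1, L = 0, M = 2/sqrt(4*u^2 + 4*v^2 + 1), N = 0, assemble
  H = (EN − 2FM + GL) / (2(EG − F²)) = -8*u*v/(4*u^2 + 4*v^2 + 1)^(3/2).
At (u, v) = (-5, 5/2): H = 25*sqrt(14)/1323.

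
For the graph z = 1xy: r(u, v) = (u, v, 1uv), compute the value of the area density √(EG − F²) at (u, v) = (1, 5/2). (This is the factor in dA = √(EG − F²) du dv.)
√(EG − F²)|_{(1, 5/2)} = sqrt(33)/2

E = v^2 + 1, F = u*v, G = u^2 + 1, so EG − F² = u^2 + v^2 + 1. Taking the positive square root: √(EG − F²) = sqrt(u^2 + v^2 + 1). At (u, v) = (1, 5/2): sqrt(33)/2.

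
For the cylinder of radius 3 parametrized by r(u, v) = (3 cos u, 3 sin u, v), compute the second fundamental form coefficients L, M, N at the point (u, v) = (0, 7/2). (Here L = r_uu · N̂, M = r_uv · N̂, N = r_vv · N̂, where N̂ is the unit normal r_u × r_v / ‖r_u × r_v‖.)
L = -3;  M = 0;  N = 0

Compute the unit normal N̂(u, v) = (cos(u), sin(u), 0), and the second partials r_uu, r_uv, r_vv. Take dot products:
  L(u, v) = r_uu · N̂ = -3,
  M(u, v) = r_uv · N̂ = 0,
  N(u, v) = r_vv · N̂ = 0.
Evaluating at (u, v) = (0, 7/2):
  L = -3, M = 0, N = 0.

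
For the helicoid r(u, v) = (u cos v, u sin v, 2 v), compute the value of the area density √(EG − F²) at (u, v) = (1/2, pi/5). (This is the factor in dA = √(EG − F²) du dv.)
√(EG − F²)|_{(1/2, pi/5)} = sqrt(17)/2

E = 1, F = 0, G = u^2 + 4, so EG − F² = u^2 + 4. Taking the positive square root: √(EG − F²) = sqrt(u^2 + 4). At (u, v) = (1/2, pi/5): sqrt(17)/2.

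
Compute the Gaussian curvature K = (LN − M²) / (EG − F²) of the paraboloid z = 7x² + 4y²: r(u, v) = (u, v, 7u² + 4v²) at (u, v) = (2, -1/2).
K = 112/641601

Coefficients of the first fundamental form: E = 196*u^2 + 1, F = 112*u*v, G = 64*v^2 + 1.
Coefficients of the second fundamental form: L = 14/sqrt(196*u^2 + 64*v^2 + 1), M = 0, N = 8/sqrt(196*u^2 + 64*v^2 + 1).
Assemble K = (LN − M²)/(EG − F²) = 112/(38416*u^4 + 25088*u^2*v^2 + 392*u^2 + 4096*v^4 + 128*v^2 + 1). At (u, v) = (2, -1/2): K = 112/641601.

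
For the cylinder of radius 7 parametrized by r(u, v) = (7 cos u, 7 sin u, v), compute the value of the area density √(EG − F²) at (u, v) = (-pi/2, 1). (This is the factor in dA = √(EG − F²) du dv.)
√(EG − F²)|_{(-pi/2, 1)} = 7

E = 49, F = 0, G = 1, so EG − F² = 49. Taking the positive square root: √(EG − F²) = 7. At (u, v) = (-pi/2, 1): 7.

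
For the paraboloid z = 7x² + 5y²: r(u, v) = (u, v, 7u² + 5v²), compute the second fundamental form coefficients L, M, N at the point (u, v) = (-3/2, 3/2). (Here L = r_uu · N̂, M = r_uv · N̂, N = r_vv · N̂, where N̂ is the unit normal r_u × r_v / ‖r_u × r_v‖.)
L = 14*sqrt(667)/667;  M = 0;  N = 10*sqrt(667)/667

Compute the unit normal N̂(u, v) = (-14*u/sqrt(196*u^2 + 100*v^2 + 1), -10*v/sqrt(196*u^2 + 100*v^2 + 1), 1/sqrt(196*u^2 + 100*v^2 + 1)), and the second partials r_uu, r_uv, r_vv. Take dot products:
  L(u, v) = r_uu · N̂ = 14/sqrt(196*u^2 + 100*v^2 + 1),
  M(u, v) = r_uv · N̂ = 0,
  N(u, v) = r_vv · N̂ = 10/sqrt(196*u^2 + 100*v^2 + 1).
Evaluating at (u, v) = (-3/2, 3/2):
  L = 14*sqrt(667)/667, M = 0, N = 10*sqrt(667)/667.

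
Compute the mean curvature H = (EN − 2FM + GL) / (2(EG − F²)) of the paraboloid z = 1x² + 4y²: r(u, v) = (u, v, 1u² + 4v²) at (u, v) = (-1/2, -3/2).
H = 153*sqrt(146)/21316

With E = 4*u^2 + 1, F = 16*u*v, G = 64*v^2 + 1, L = 2/sqrt(4*u^2 + 64*v^2 + 1), M = 0, N = 8/sqrt(4*u^2 + 64*v^2 + 1), assemble
  H = (EN − 2FM + GL) / (2(EG − F²)) = (16*u^2 + 64*v^2 + 5)/(4*u^2 + 64*v^2 + 1)^(3/2).
At (u, v) = (-1/2, -3/2): H = 153*sqrt(146)/21316.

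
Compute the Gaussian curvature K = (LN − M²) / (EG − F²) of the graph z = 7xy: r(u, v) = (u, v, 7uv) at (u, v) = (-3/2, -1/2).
K = -196/61009

Coefficients of the first fundamental form: E = 49*v^2 + 1, F = 49*u*v, G = 49*u^2 + 1.
Coefficients of the second fundamental form: L = 0, M = 7/sqrt(49*u^2 + 49*v^2 + 1), N = 0.
Assemble K = (LN − M²)/(EG − F²) = -49/(2401*u^4 + 4802*u^2*v^2 + 98*u^2 + 2401*v^4 + 98*v^2 + 1). At (u, v) = (-3/2, -1/2): K = -196/61009.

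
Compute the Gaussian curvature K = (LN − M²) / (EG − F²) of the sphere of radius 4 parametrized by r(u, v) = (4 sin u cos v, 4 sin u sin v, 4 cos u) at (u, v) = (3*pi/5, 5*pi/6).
K = 1/16

Coefficients of the first fundamental form: E = 16, F = 0, G = 16*sin(u)^2.
Coefficients of the second fundamental form: L = -4*sin(u)/Abs(sin(u)), M = 0, N = -4*sin(u)^3/Abs(sin(u)).
Assemble K = (LN − M²)/(EG − F²) = 1/16. At (u, v) = (3*pi/5, 5*pi/6): K = 1/16.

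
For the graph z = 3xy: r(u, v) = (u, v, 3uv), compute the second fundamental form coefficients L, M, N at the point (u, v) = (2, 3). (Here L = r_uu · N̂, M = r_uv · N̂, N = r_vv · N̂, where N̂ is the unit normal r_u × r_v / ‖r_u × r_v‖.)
L = 0;  M = 3*sqrt(118)/118;  N = 0

Compute the unit normal N̂(u, v) = (-3*v/sqrt(9*u^2 + 9*v^2 + 1), -3*u/sqrt(9*u^2 + 9*v^2 + 1), 1/sqrt(9*u^2 + 9*v^2 + 1)), and the second partials r_uu, r_uv, r_vv. Take dot products:
  L(u, v) = r_uu · N̂ = 0,
  M(u, v) = r_uv · N̂ = 3/sqrt(9*u^2 + 9*v^2 + 1),
  N(u, v) = r_vv · N̂ = 0.
Evaluating at (u, v) = (2, 3):
  L = 0, M = 3*sqrt(118)/118, N = 0.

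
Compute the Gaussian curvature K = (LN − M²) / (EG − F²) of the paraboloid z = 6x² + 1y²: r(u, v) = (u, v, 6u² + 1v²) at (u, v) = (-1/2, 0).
K = 24/1369

Coefficients of the first fundamental form: E = 144*u^2 + 1, F = 24*u*v, G = 4*v^2 + 1.
Coefficients of the second fundamental form: L = 12/sqrt(144*u^2 + 4*v^2 + 1), M = 0, N = 2/sqrt(144*u^2 + 4*v^2 + 1).
Assemble K = (LN − M²)/(EG − F²) = 24/(20736*u^4 + 1152*u^2*v^2 + 288*u^2 + 16*v^4 + 8*v^2 + 1). At (u, v) = (-1/2, 0): K = 24/1369.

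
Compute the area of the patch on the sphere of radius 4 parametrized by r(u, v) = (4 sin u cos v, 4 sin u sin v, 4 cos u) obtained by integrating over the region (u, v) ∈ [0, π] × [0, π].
Area = 32*pi

Area = ∫∫ √(EG − F²) du dv with √(EG − F²) = 16*Abs(sin(u)). Integrating over [0, π] × [0, π] gives 32*pi.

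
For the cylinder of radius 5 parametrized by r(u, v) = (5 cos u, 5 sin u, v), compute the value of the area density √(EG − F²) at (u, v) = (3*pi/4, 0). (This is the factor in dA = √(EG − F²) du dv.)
√(EG − F²)|_{(3*pi/4, 0)} = 5

E = 25, F = 0, G = 1, so EG − F² = 25. Taking the positive square root: √(EG − F²) = 5. At (u, v) = (3*pi/4, 0): 5.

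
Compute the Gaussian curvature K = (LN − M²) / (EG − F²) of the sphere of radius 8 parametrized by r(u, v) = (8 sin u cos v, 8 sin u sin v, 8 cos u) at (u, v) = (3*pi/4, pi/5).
K = 1/64

Coefficients of the first fundamental form: E = 64, F = 0, G = 64*sin(u)^2.
Coefficients of the second fundamental form: L = -8*sin(u)/Abs(sin(u)), M = 0, N = -8*sin(u)^3/Abs(sin(u)).
Assemble K = (LN − M²)/(EG − F²) = 1/64. At (u, v) = (3*pi/4, pi/5): K = 1/64.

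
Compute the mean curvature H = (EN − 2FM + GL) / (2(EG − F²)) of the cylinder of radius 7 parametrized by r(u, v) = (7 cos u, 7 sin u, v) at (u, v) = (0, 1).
H = -1/14

With E = 49, F = 0, G = 1, L = -7, M = 0, N = 0, assemble
  H = (EN − 2FM + GL) / (2(EG − F²)) = -1/14.
At (u, v) = (0, 1): H = -1/14.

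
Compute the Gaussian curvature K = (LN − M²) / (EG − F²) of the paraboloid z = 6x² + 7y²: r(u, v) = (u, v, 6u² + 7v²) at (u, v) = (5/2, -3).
K = 168/7102225

Coefficients of the first fundamental form: E = 144*u^2 + 1, F = 168*u*v, G = 196*v^2 + 1.
Coefficients of the second fundamental form: L = 12/sqrt(144*u^2 + 196*v^2 + 1), M = 0, N = 14/sqrt(144*u^2 + 196*v^2 + 1).
Assemble K = (LN − M²)/(EG − F²) = 168/(20736*u^4 + 56448*u^2*v^2 + 288*u^2 + 38416*v^4 + 392*v^2 + 1). At (u, v) = (5/2, -3): K = 168/7102225.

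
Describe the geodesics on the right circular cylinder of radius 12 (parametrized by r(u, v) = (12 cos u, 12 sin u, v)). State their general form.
The cylinder is flat (K = 0) and locally isometric to the plane via the development (u, v) ↦ (12 u, v). Geodesics are the pre-images of straight lines: circles (v constant), vertical lines (u constant), and helices (v = c · u + d) for constants c, d.

A right cylinder has E = 12², F = 0, G = 1, so EG − F² = 12², and L = −12, M = N = 0, giving K = (LN − M²)/(EG − F²) = 0 everywhere. A flat surface is locally isometric to the Euclidean plane via the map (u, v) ↦ (12 u, v). Straight lines in the (x̃, ỹ) plane pull back to: (a) horizontal circles (v = const), (b) vertical generators (u = const), and (c) helices (12 u tan θ = v, i.e. v = c · u + d).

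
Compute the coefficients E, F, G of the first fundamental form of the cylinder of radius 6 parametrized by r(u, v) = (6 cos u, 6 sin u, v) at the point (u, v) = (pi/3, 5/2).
E = 36;  F = 0;  G = 1

Partials: r_u = (-6*sin(u), 6*cos(u), 0), r_v = (0, 0, 1). As functions of (u, v):
  E = r_u · r_u = 36,
  F = r_u · r_v = 0,
  G = r_v · r_v = 1.
Evaluating at (u, v) = (pi/3, 5/2): E = 36, F = 0, G = 1.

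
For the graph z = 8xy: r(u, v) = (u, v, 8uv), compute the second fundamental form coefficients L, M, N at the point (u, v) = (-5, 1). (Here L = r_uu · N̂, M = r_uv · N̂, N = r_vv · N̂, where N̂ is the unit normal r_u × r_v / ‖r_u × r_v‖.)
L = 0;  M = 8*sqrt(185)/555;  N = 0

Compute the unit normal N̂(u, v) = (-8*v/sqrt(64*u^2 + 64*v^2 + 1), -8*u/sqrt(64*u^2 + 64*v^2 + 1), 1/sqrt(64*u^2 + 64*v^2 + 1)), and the second partials r_uu, r_uv, r_vv. Take dot products:
  L(u, v) = r_uu · N̂ = 0,
  M(u, v) = r_uv · N̂ = 8/sqrt(64*u^2 + 64*v^2 + 1),
  N(u, v) = r_vv · N̂ = 0.
Evaluating at (u, v) = (-5, 1):
  L = 0, M = 8*sqrt(185)/555, N = 0.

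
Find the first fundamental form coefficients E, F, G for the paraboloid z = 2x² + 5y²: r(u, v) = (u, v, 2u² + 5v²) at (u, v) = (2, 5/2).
E = 65;  F = 200;  G = 626

Partials: r_u = (1, 0, 4*u), r_v = (0, 1, 10*v). As functions of (u, v):
  E = r_u · r_u = 16*u^2 + 1,
  F = r_u · r_v = 40*u*v,
  G = r_v · r_v = 100*v^2 + 1.
Evaluating at (u, v) = (2, 5/2): E = 65, F = 200, G = 626.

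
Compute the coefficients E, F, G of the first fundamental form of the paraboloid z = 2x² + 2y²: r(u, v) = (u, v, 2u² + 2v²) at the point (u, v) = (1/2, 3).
E = 5;  F = 24;  G = 145

Partials: r_u = (1, 0, 4*u), r_v = (0, 1, 4*v). As functions of (u, v):
  E = r_u · r_u = 16*u^2 + 1,
  F = r_u · r_v = 16*u*v,
  G = r_v · r_v = 16*v^2 + 1.
Evaluating at (u, v) = (1/2, 3): E = 5, F = 24, G = 145.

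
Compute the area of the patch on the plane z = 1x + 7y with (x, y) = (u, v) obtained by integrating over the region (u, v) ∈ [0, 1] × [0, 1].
Area = sqrt(51)

Area = ∫∫ √(EG − F²) du dv with √(EG − F²) = sqrt(51). Integrating over [0, 1] × [0, 1] gives sqrt(51).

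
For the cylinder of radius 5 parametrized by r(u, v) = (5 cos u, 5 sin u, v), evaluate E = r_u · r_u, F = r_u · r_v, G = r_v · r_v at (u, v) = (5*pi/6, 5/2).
E = 25;  F = 0;  G = 1

Partials: r_u = (-5*sin(u), 5*cos(u), 0), r_v = (0, 0, 1). As functions of (u, v):
  E = r_u · r_u = 25,
  F = r_u · r_v = 0,
  G = r_v · r_v = 1.
Evaluating at (u, v) = (5*pi/6, 5/2): E = 25, F = 0, G = 1.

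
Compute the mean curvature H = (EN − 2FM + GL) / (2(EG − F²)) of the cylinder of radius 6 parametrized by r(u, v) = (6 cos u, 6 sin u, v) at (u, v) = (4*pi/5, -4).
H = -1/12

With E = 36, F = 0, G = 1, L = -6, M = 0, N = 0, assemble
  H = (EN − 2FM + GL) / (2(EG − F²)) = -1/12.
At (u, v) = (4*pi/5, -4): H = -1/12.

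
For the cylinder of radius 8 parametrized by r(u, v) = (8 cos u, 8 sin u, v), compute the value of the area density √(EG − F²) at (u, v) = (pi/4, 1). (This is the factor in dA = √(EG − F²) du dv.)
√(EG − F²)|_{(pi/4, 1)} = 8

E = 64, F = 0, G = 1, so EG − F² = 64. Taking the positive square root: √(EG − F²) = 8. At (u, v) = (pi/4, 1): 8.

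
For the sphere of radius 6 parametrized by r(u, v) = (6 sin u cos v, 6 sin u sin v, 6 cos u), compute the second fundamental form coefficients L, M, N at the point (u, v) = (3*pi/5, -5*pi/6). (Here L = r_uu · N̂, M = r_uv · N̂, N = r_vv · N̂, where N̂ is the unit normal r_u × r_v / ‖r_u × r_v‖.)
L = -6;  M = 0;  N = -15/4 - 3*sqrt(5)/4

Compute the unit normal N̂(u, v) = (sin(u)^2*cos(v)/Abs(sin(u)), sin(u)^2*sin(v)/Abs(sin(u)), sin(2*u)/(2*Abs(sin(u)))), and the second partials r_uu, r_uv, r_vv. Take dot products:
  L(u, v) = r_uu · N̂ = -6*sin(u)/Abs(sin(u)),
  M(u, v) = r_uv · N̂ = 0,
  N(u, v) = r_vv · N̂ = -6*sin(u)^3/Abs(sin(u)).
Evaluating at (u, v) = (3*pi/5, -5*pi/6):
  L = -6, M = 0, N = -15/4 - 3*sqrt(5)/4.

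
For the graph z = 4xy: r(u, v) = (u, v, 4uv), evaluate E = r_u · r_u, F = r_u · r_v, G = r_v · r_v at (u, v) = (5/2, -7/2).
E = 197;  F = -140;  G = 101

Partials: r_u = (1, 0, 4*v), r_v = (0, 1, 4*u). As functions of (u, v):
  E = r_u · r_u = 16*v^2 + 1,
  F = r_u · r_v = 16*u*v,
  G = r_v · r_v = 16*u^2 + 1.
Evaluating at (u, v) = (5/2, -7/2): E = 197, F = -140, G = 101.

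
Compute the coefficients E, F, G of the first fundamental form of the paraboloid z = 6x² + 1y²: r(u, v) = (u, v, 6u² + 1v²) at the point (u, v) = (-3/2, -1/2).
E = 325;  F = 18;  G = 2

Partials: r_u = (1, 0, 12*u), r_v = (0, 1, 2*v). As functions of (u, v):
  E = r_u · r_u = 144*u^2 + 1,
  F = r_u · r_v = 24*u*v,
  G = r_v · r_v = 4*v^2 + 1.
Evaluating at (u, v) = (-3/2, -1/2): E = 325, F = 18, G = 2.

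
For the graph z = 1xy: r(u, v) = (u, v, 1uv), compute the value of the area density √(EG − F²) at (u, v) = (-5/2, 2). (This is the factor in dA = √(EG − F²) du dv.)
√(EG − F²)|_{(-5/2, 2)} = 3*sqrt(5)/2

E = v^2 + 1, F = u*v, G = u^2 + 1, so EG − F² = u^2 + v^2 + 1. Taking the positive square root: √(EG − F²) = sqrt(u^2 + v^2 + 1). At (u, v) = (-5/2, 2): 3*sqrt(5)/2.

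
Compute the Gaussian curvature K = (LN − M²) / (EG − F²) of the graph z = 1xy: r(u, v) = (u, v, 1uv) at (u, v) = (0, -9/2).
K = -16/7225

Coefficients of the first fundamental form: E = v^2 + 1, F = u*v, G = u^2 + 1.
Coefficients of the second fundamental form: L = 0, M = 1/sqrt(u^2 + v^2 + 1), N = 0.
Assemble K = (LN − M²)/(EG − F²) = 1/((u^2*v^2 - (u^2 + 1)*(v^2 + 1))*(u^2 + v^2 + 1)). At (u, v) = (0, -9/2): K = -16/7225.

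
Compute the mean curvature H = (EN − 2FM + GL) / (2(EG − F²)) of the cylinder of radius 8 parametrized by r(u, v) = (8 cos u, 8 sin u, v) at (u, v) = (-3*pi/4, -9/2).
H = -1/16

With E = 64, F = 0, G = 1, L = -8, M = 0, N = 0, assemble
  H = (EN − 2FM + GL) / (2(EG − F²)) = -1/16.
At (u, v) = (-3*pi/4, -9/2): H = -1/16.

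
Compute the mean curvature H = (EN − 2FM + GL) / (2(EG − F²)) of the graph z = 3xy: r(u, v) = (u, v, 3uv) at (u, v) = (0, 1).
H = 0

With E = 9*v^2 + 1, F = 9*u*v, G = 9*u^2 + 1, L = 0, M = 3/sqrt(9*u^2 + 9*v^2 + 1), N = 0, assemble
  H = (EN − 2FM + GL) / (2(EG − F²)) = -27*u*v/(9*u^2 + 9*v^2 + 1)^(3/2).
At (u, v) = (0, 1): H = 0.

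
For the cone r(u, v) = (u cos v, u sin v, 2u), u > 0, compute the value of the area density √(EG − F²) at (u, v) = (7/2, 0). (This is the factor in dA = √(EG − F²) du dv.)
√(EG − F²)|_{(7/2, 0)} = 7*sqrt(5)/2

E = 5, F = 0, G = u^2, so EG − F² = 5*u^2. Taking the positive square root: √(EG − F²) = sqrt(5)*Abs(u). At (u, v) = (7/2, 0): 7*sqrt(5)/2.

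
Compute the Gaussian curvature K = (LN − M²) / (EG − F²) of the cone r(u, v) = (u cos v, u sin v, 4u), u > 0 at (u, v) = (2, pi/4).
K = 0

Coefficients of the first fundamental form: E = 17, F = 0, G = u^2.
Coefficients of the second fundamental form: L = 0, M = 0, N = 4*sqrt(17)*u^2/(17*Abs(u)).
Assemble K = (LN − M²)/(EG − F²) = 0. At (u, v) = (2, pi/4): K = 0.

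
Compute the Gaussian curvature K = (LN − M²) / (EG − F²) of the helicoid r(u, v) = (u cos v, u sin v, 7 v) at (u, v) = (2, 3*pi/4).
K = -49/2809

Coefficients of the first fundamental form: E = 1, F = 0, G = u^2 + 49.
Coefficients of the second fundamental form: L = 0, M = -7/sqrt(u^2 + 49), N = 0.
Assemble K = (LN − M²)/(EG − F²) = -49/(u^2 + 49)^2. At (u, v) = (2, 3*pi/4): K = -49/2809.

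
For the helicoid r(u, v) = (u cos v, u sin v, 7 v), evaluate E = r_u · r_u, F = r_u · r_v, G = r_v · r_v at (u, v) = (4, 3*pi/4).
E = 1;  F = 0;  G = 65

Partials: r_u = (cos(v), sin(v), 0), r_v = (-u*sin(v), u*cos(v), 7). As functions of (u, v):
  E = r_u · r_u = 1,
  F = r_u · r_v = 0,
  G = r_v · r_v = u^2 + 49.
Evaluating at (u, v) = (4, 3*pi/4): E = 1, F = 0, G = 65.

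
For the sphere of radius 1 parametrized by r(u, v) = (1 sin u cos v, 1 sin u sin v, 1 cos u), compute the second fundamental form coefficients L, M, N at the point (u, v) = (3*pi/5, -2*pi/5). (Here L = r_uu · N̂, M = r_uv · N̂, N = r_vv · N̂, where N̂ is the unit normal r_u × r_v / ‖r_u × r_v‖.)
L = -1;  M = 0;  N = -5/8 - sqrt(5)/8

Compute the unit normal N̂(u, v) = (sin(u)^2*cos(v)/Abs(sin(u)), sin(u)^2*sin(v)/Abs(sin(u)), sin(2*u)/(2*Abs(sin(u)))), and the second partials r_uu, r_uv, r_vv. Take dot products:
  L(u, v) = r_uu · N̂ = -sin(u)/Abs(sin(u)),
  M(u, v) = r_uv · N̂ = 0,
  N(u, v) = r_vv · N̂ = -sin(u)^3/Abs(sin(u)).
Evaluating at (u, v) = (3*pi/5, -2*pi/5):
  L = -1, M = 0, N = -5/8 - sqrt(5)/8.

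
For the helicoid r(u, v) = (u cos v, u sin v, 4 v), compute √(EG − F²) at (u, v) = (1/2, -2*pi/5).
√(EG − F²)|_{(1/2, -2*pi/5)} = sqrt(65)/2

E = 1, F = 0, G = u^2 + 16; EG − F² = u^2 + 16; √(EG − F²) = sqrt(u^2 + 16). At the given point: sqrt(65)/2.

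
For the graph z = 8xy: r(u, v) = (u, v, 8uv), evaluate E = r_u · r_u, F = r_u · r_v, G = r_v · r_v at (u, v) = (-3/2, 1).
E = 65;  F = -96;  G = 145

Partials: r_u = (1, 0, 8*v), r_v = (0, 1, 8*u). As functions of (u, v):
  E = r_u · r_u = 64*v^2 + 1,
  F = r_u · r_v = 64*u*v,
  G = r_v · r_v = 64*u^2 + 1.
Evaluating at (u, v) = (-3/2, 1): E = 65, F = -96, G = 145.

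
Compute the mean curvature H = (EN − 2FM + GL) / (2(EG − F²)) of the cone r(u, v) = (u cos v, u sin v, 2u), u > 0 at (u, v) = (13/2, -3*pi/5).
H = 2*sqrt(5)/65

With E = 5, F = 0, G = u^2, L = 0, M = 0, N = 2*sqrt(5)*u^2/(5*Abs(u)), assemble
  H = (EN − 2FM + GL) / (2(EG − F²)) = sqrt(5)/(5*Abs(u)).
At (u, v) = (13/2, -3*pi/5): H = 2*sqrt(5)/65.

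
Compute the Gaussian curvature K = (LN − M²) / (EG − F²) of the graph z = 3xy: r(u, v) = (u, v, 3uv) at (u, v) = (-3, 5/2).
K = -144/305809

Coefficients of the first fundamental form: E = 9*v^2 + 1, F = 9*u*v, G = 9*u^2 + 1.
Coefficients of the second fundamental form: L = 0, M = 3/sqrt(9*u^2 + 9*v^2 + 1), N = 0.
Assemble K = (LN − M²)/(EG − F²) = -9/(81*u^4 + 162*u^2*v^2 + 18*u^2 + 81*v^4 + 18*v^2 + 1). At (u, v) = (-3, 5/2): K = -144/305809.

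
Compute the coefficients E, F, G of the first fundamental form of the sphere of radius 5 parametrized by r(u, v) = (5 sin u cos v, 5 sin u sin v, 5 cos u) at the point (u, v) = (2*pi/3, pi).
E = 25;  F = 0;  G = 75/4

Partials: r_u = (5*cos(u)*cos(v), 5*sin(v)*cos(u), -5*sin(u)), r_v = (-5*sin(u)*sin(v), 5*sin(u)*cos(v), 0). As functions of (u, v):
  E = r_u · r_u = 25,
  F = r_u · r_v = 0,
  G = r_v · r_v = 25*sin(u)^2.
Evaluating at (u, v) = (2*pi/3, pi): E = 25, F = 0, G = 75/4.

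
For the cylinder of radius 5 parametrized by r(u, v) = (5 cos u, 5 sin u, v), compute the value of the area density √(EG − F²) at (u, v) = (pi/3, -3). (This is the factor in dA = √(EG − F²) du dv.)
√(EG − F²)|_{(pi/3, -3)} = 5

E = 25, F = 0, G = 1, so EG − F² = 25. Taking the positive square root: √(EG − F²) = 5. At (u, v) = (pi/3, -3): 5.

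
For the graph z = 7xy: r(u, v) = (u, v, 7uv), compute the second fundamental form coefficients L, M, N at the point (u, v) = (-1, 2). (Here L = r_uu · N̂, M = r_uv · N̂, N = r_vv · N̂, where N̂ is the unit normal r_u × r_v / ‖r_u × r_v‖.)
L = 0;  M = 7*sqrt(246)/246;  N = 0

Compute the unit normal N̂(u, v) = (-7*v/sqrt(49*u^2 + 49*v^2 + 1), -7*u/sqrt(49*u^2 + 49*v^2 + 1), 1/sqrt(49*u^2 + 49*v^2 + 1)), and the second partials r_uu, r_uv, r_vv. Take dot products:
  L(u, v) = r_uu · N̂ = 0,
  M(u, v) = r_uv · N̂ = 7/sqrt(49*u^2 + 49*v^2 + 1),
  N(u, v) = r_vv · N̂ = 0.
Evaluating at (u, v) = (-1, 2):
  L = 0, M = 7*sqrt(246)/246, N = 0.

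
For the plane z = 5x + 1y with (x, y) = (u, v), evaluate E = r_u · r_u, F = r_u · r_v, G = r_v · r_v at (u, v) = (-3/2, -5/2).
E = 26;  F = 5;  G = 2

Partials: r_u = (1, 0, 5), r_v = (0, 1, 1). As functions of (u, v):
  E = r_u · r_u = 26,
  F = r_u · r_v = 5,
  G = r_v · r_v = 2.
Evaluating at (u, v) = (-3/2, -5/2): E = 26, F = 5, G = 2.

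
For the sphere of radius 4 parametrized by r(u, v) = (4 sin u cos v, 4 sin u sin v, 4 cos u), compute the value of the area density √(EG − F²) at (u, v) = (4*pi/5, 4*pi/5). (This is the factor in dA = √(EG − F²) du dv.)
√(EG − F²)|_{(4*pi/5, 4*pi/5)} = 4*sqrt(10 - 2*sqrt(5))

E = 16, F = 0, G = 16*sin(u)^2, so EG − F² = 256*sin(u)^2. Taking the positive square root: √(EG − F²) = 16*Abs(sin(u)). At (u, v) = (4*pi/5, 4*pi/5): 4*sqrt(10 - 2*sqrt(5)).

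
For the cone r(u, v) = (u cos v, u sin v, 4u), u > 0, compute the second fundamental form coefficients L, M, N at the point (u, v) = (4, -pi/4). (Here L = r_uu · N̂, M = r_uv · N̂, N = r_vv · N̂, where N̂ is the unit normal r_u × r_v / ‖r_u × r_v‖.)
L = 0;  M = 0;  N = 16*sqrt(17)/17

Compute the unit normal N̂(u, v) = (-4*sqrt(17)*u*cos(v)/(17*Abs(u)), -4*sqrt(17)*u*sin(v)/(17*Abs(u)), sqrt(17)*u/(17*Abs(u))), and the second partials r_uu, r_uv, r_vv. Take dot products:
  L(u, v) = r_uu · N̂ = 0,
  M(u, v) = r_uv · N̂ = 0,
  N(u, v) = r_vv · N̂ = 4*sqrt(17)*u^2/(17*Abs(u)).
Evaluating at (u, v) = (4, -pi/4):
  L = 0, M = 0, N = 16*sqrt(17)/17.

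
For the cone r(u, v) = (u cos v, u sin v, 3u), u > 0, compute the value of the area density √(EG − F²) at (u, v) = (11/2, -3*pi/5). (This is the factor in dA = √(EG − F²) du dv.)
√(EG − F²)|_{(11/2, -3*pi/5)} = 11*sqrt(10)/2

E = 10, F = 0, G = u^2, so EG − F² = 10*u^2. Taking the positive square root: √(EG − F²) = sqrt(10)*Abs(u). At (u, v) = (11/2, -3*pi/5): 11*sqrt(10)/2.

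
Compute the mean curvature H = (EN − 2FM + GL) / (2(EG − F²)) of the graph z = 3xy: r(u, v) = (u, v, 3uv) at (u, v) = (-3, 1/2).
H = 324*sqrt(337)/113569

With E = 9*v^2 + 1, F = 9*u*v, G = 9*u^2 + 1, L = 0, M = 3/sqrt(9*u^2 + 9*v^2 + 1), N = 0, assemble
  H = (EN − 2FM + GL) / (2(EG − F²)) = -27*u*v/(9*u^2 + 9*v^2 + 1)^(3/2).
At (u, v) = (-3, 1/2): H = 324*sqrt(337)/113569.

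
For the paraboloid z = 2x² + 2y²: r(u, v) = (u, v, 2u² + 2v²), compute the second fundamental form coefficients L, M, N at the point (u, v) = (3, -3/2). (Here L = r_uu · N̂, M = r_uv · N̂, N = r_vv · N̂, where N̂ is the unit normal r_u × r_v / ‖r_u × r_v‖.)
L = 4*sqrt(181)/181;  M = 0;  N = 4*sqrt(181)/181

Compute the unit normal N̂(u, v) = (-4*u/sqrt(16*u^2 + 16*v^2 + 1), -4*v/sqrt(16*u^2 + 16*v^2 + 1), 1/sqrt(16*u^2 + 16*v^2 + 1)), and the second partials r_uu, r_uv, r_vv. Take dot products:
  L(u, v) = r_uu · N̂ = 4/sqrt(16*u^2 + 16*v^2 + 1),
  M(u, v) = r_uv · N̂ = 0,
  N(u, v) = r_vv · N̂ = 4/sqrt(16*u^2 + 16*v^2 + 1).
Evaluating at (u, v) = (3, -3/2):
  L = 4*sqrt(181)/181, M = 0, N = 4*sqrt(181)/181.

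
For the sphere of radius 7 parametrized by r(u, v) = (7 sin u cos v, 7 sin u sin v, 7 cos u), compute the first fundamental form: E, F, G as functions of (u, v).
E = 49;  F = 0;  G = 49*sin(u)^2

Compute partials: r_u = (7*cos(u)*cos(v), 7*sin(v)*cos(u), -7*sin(u)), r_v = (-7*sin(u)*sin(v), 7*sin(u)*cos(v), 0). Then
  E = r_u · r_u = 49,
  F = r_u · r_v = 0,
  G = r_v · r_v = 49*sin(u)^2.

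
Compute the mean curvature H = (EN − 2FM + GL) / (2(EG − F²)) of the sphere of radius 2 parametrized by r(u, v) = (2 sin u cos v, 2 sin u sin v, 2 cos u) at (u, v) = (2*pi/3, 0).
H = -1/2

With E = 4, F = 0, G = 4*sin(u)^2, L = -2*sin(u)/Abs(sin(u)), M = 0, N = -2*sin(u)^3/Abs(sin(u)), assemble
  H = (EN − 2FM + GL) / (2(EG − F²)) = -sin(u)/(2*Abs(sin(u))).
At (u, v) = (2*pi/3, 0): H = -1/2.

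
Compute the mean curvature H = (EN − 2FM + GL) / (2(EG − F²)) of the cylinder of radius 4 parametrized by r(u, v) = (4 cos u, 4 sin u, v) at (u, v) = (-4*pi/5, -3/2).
H = -1/8

With E = 16, F = 0, G = 1, L = -4, M = 0, N = 0, assemble
  H = (EN − 2FM + GL) / (2(EG − F²)) = -1/8.
At (u, v) = (-4*pi/5, -3/2): H = -1/8.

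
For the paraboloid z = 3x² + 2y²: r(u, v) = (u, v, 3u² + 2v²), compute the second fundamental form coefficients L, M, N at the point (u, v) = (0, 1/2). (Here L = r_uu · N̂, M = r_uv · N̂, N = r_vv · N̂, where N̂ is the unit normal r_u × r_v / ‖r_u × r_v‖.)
L = 6*sqrt(5)/5;  M = 0;  N = 4*sqrt(5)/5

Compute the unit normal N̂(u, v) = (-6*u/sqrt(36*u^2 + 16*v^2 + 1), -4*v/sqrt(36*u^2 + 16*v^2 + 1), 1/sqrt(36*u^2 + 16*v^2 + 1)), and the second partials r_uu, r_uv, r_vv. Take dot products:
  L(u, v) = r_uu · N̂ = 6/sqrt(36*u^2 + 16*v^2 + 1),
  M(u, v) = r_uv · N̂ = 0,
  N(u, v) = r_vv · N̂ = 4/sqrt(36*u^2 + 16*v^2 + 1).
Evaluating at (u, v) = (0, 1/2):
  L = 6*sqrt(5)/5, M = 0, N = 4*sqrt(5)/5.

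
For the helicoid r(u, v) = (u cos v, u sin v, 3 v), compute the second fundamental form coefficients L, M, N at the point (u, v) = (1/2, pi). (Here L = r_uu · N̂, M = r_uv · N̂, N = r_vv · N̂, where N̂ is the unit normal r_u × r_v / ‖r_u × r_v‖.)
L = 0;  M = -6*sqrt(37)/37;  N = 0

Compute the unit normal N̂(u, v) = (3*sin(v)/sqrt(u^2 + 9), -3*cos(v)/sqrt(u^2 + 9), u/sqrt(u^2 + 9)), and the second partials r_uu, r_uv, r_vv. Take dot products:
  L(u, v) = r_uu · N̂ = 0,
  M(u, v) = r_uv · N̂ = -3/sqrt(u^2 + 9),
  N(u, v) = r_vv · N̂ = 0.
Evaluating at (u, v) = (1/2, pi):
  L = 0, M = -6*sqrt(37)/37, N = 0.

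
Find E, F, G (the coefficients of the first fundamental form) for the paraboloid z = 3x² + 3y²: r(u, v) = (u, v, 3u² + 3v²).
E = 36*u^2 + 1;  F = 36*u*v;  G = 36*v^2 + 1

Compute partials: r_u = (1, 0, 6*u), r_v = (0, 1, 6*v). Then
  E = r_u · r_u = 36*u^2 + 1,
  F = r_u · r_v = 36*u*v,
  G = r_v · r_v = 36*v^2 + 1.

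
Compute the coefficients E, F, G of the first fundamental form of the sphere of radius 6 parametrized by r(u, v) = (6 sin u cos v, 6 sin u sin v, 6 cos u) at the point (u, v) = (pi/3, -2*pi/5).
E = 36;  F = 0;  G = 27

Partials: r_u = (6*cos(u)*cos(v), 6*sin(v)*cos(u), -6*sin(u)), r_v = (-6*sin(u)*sin(v), 6*sin(u)*cos(v), 0). As functions of (u, v):
  E = r_u · r_u = 36,
  F = r_u · r_v = 0,
  G = r_v · r_v = 36*sin(u)^2.
Evaluating at (u, v) = (pi/3, -2*pi/5): E = 36, F = 0, G = 27.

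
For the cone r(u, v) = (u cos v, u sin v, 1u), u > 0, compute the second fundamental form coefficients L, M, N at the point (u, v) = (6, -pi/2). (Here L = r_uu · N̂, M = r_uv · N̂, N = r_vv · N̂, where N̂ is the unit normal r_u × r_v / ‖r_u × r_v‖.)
L = 0;  M = 0;  N = 3*sqrt(2)

Compute the unit normal N̂(u, v) = (-sqrt(2)*u*cos(v)/(2*Abs(u)), -sqrt(2)*u*sin(v)/(2*Abs(u)), sqrt(2)*u/(2*Abs(u))), and the second partials r_uu, r_uv, r_vv. Take dot products:
  L(u, v) = r_uu · N̂ = 0,
  M(u, v) = r_uv · N̂ = 0,
  N(u, v) = r_vv · N̂ = sqrt(2)*u^2/(2*Abs(u)).
Evaluating at (u, v) = (6, -pi/2):
  L = 0, M = 0, N = 3*sqrt(2).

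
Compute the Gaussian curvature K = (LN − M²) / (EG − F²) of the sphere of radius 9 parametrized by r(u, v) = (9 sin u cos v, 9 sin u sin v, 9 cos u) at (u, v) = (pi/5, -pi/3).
K = 1/81

Coefficients of the first fundamental form: E = 81, F = 0, G = 81*sin(u)^2.
Coefficients of the second fundamental form: L = -9*sin(u)/Abs(sin(u)), M = 0, N = -9*sin(u)^3/Abs(sin(u)).
Assemble K = (LN − M²)/(EG − F²) = 1/81. At (u, v) = (pi/5, -pi/3): K = 1/81.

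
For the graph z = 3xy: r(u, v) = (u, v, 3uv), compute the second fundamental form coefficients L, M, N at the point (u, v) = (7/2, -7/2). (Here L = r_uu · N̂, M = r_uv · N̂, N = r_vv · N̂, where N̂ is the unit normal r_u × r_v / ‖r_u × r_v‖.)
L = 0;  M = 3*sqrt(886)/443;  N = 0

Compute the unit normal N̂(u, v) = (-3*v/sqrt(9*u^2 + 9*v^2 + 1), -3*u/sqrt(9*u^2 + 9*v^2 + 1), 1/sqrt(9*u^2 + 9*v^2 + 1)), and the second partials r_uu, r_uv, r_vv. Take dot products:
  L(u, v) = r_uu · N̂ = 0,
  M(u, v) = r_uv · N̂ = 3/sqrt(9*u^2 + 9*v^2 + 1),
  N(u, v) = r_vv · N̂ = 0.
Evaluating at (u, v) = (7/2, -7/2):
  L = 0, M = 3*sqrt(886)/443, N = 0.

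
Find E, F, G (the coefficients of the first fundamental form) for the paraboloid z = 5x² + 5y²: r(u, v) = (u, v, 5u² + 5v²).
E = 100*u^2 + 1;  F = 100*u*v;  G = 100*v^2 + 1

Compute partials: r_u = (1, 0, 10*u), r_v = (0, 1, 10*v). Then
  E = r_u · r_u = 100*u^2 + 1,
  F = r_u · r_v = 100*u*v,
  G = r_v · r_v = 100*v^2 + 1.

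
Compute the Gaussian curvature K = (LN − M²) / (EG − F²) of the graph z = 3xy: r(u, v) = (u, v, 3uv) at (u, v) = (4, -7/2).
K = -144/1042441

Coefficients of the first fundamental form: E = 9*v^2 + 1, F = 9*u*v, G = 9*u^2 + 1.
Coefficients of the second fundamental form: L = 0, M = 3/sqrt(9*u^2 + 9*v^2 + 1), N = 0.
Assemble K = (LN − M²)/(EG − F²) = -9/(81*u^4 + 162*u^2*v^2 + 18*u^2 + 81*v^4 + 18*v^2 + 1). At (u, v) = (4, -7/2): K = -144/1042441.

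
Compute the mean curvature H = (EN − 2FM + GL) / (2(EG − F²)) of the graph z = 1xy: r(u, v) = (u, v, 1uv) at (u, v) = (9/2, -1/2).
H = 9*sqrt(86)/3698

With E = v^2 + 1, F = u*v, G = u^2 + 1, L = 0, M = 1/sqrt(u^2 + v^2 + 1), N = 0, assemble
  H = (EN − 2FM + GL) / (2(EG − F²)) = -u*v/(u^2 + v^2 + 1)^(3/2).
At (u, v) = (9/2, -1/2): H = 9*sqrt(86)/3698.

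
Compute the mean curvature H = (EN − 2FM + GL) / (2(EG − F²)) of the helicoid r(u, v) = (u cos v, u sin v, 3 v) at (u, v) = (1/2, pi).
H = 0

With E = 1, F = 0, G = u^2 + 9, L = 0, M = -3/sqrt(u^2 + 9), N = 0, assemble
  H = (EN − 2FM + GL) / (2(EG − F²)) = 0.
At (u, v) = (1/2, pi): H = 0.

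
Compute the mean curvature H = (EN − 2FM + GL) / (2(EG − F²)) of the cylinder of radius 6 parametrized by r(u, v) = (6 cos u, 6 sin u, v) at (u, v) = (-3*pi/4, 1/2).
H = -1/12

With E = 36, F = 0, G = 1, L = -6, M = 0, N = 0, assemble
  H = (EN − 2FM + GL) / (2(EG − F²)) = -1/12.
At (u, v) = (-3*pi/4, 1/2): H = -1/12.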